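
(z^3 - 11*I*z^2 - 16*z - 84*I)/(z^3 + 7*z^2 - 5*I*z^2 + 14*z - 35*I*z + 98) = (z - 6*I)/(z + 7)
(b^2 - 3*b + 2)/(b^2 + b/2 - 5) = 2*(b - 1)/(2*b + 5)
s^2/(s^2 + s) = s/(s + 1)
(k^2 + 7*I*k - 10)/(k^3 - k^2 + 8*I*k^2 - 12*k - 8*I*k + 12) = (k + 5*I)/(k^2 + k*(-1 + 6*I) - 6*I)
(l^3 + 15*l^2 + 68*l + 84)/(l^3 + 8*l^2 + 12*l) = (l + 7)/l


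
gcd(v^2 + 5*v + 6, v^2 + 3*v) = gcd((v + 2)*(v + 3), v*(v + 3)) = v + 3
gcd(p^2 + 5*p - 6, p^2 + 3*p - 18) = p + 6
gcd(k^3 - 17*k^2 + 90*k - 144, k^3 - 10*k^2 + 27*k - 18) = k^2 - 9*k + 18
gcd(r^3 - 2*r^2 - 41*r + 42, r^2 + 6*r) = r + 6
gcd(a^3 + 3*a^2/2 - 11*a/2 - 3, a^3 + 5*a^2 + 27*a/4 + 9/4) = a^2 + 7*a/2 + 3/2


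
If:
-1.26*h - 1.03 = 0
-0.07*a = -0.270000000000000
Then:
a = 3.86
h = -0.82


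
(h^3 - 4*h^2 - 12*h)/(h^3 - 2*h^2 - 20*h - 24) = h/(h + 2)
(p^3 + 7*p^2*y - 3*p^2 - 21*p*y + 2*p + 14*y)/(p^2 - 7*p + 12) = (p^3 + 7*p^2*y - 3*p^2 - 21*p*y + 2*p + 14*y)/(p^2 - 7*p + 12)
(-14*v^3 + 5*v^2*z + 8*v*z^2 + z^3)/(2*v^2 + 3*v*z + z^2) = (-7*v^2 + 6*v*z + z^2)/(v + z)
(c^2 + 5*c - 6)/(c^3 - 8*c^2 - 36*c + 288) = (c - 1)/(c^2 - 14*c + 48)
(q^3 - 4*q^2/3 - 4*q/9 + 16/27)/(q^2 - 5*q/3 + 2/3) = (9*q^2 - 6*q - 8)/(9*(q - 1))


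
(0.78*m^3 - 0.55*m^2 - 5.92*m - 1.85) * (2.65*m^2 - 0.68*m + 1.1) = 2.067*m^5 - 1.9879*m^4 - 14.456*m^3 - 1.4819*m^2 - 5.254*m - 2.035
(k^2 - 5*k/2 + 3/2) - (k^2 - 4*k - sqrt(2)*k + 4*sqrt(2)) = sqrt(2)*k + 3*k/2 - 4*sqrt(2) + 3/2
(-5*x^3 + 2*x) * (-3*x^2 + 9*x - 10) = 15*x^5 - 45*x^4 + 44*x^3 + 18*x^2 - 20*x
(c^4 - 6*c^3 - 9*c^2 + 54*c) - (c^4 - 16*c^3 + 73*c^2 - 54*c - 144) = 10*c^3 - 82*c^2 + 108*c + 144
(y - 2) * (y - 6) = y^2 - 8*y + 12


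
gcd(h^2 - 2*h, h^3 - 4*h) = h^2 - 2*h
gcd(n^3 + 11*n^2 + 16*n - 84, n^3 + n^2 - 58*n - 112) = n + 7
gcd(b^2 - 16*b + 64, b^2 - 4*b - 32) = b - 8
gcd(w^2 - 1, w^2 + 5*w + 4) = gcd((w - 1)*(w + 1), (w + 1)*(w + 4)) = w + 1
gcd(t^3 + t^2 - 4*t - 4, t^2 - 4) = t^2 - 4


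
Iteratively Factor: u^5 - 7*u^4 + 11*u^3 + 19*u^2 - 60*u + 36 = (u + 2)*(u^4 - 9*u^3 + 29*u^2 - 39*u + 18) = (u - 2)*(u + 2)*(u^3 - 7*u^2 + 15*u - 9) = (u - 3)*(u - 2)*(u + 2)*(u^2 - 4*u + 3) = (u - 3)*(u - 2)*(u - 1)*(u + 2)*(u - 3)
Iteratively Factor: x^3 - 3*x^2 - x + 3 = (x + 1)*(x^2 - 4*x + 3) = (x - 1)*(x + 1)*(x - 3)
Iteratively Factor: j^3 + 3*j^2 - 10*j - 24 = (j + 4)*(j^2 - j - 6) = (j + 2)*(j + 4)*(j - 3)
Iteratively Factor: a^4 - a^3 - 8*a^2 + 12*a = (a + 3)*(a^3 - 4*a^2 + 4*a) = (a - 2)*(a + 3)*(a^2 - 2*a) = (a - 2)^2*(a + 3)*(a)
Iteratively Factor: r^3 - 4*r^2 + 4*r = (r - 2)*(r^2 - 2*r) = r*(r - 2)*(r - 2)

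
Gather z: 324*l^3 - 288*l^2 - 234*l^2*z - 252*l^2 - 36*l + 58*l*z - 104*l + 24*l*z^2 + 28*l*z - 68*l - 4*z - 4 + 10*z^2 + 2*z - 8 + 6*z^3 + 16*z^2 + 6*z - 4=324*l^3 - 540*l^2 - 208*l + 6*z^3 + z^2*(24*l + 26) + z*(-234*l^2 + 86*l + 4) - 16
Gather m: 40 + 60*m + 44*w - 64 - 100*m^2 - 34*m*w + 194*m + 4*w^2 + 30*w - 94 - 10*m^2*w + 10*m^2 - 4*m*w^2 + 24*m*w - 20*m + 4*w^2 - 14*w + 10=m^2*(-10*w - 90) + m*(-4*w^2 - 10*w + 234) + 8*w^2 + 60*w - 108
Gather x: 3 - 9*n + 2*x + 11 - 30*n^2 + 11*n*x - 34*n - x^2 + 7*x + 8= -30*n^2 - 43*n - x^2 + x*(11*n + 9) + 22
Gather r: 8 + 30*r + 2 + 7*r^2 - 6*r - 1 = 7*r^2 + 24*r + 9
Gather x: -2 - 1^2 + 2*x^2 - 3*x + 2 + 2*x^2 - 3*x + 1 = 4*x^2 - 6*x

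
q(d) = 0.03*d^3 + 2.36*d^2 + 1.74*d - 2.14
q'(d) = 0.09*d^2 + 4.72*d + 1.74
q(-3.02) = 13.30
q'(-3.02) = -11.69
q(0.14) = -1.85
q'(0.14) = 2.40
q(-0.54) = -2.40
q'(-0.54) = -0.78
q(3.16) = 27.87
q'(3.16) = 17.55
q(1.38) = 4.83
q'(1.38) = 8.42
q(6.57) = 119.67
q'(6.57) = 36.64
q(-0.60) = -2.34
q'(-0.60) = -1.06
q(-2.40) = 6.86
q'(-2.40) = -9.07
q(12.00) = 410.42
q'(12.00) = 71.34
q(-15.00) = 401.51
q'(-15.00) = -48.81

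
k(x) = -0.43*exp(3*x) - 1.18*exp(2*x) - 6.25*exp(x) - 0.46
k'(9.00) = -686497238547.76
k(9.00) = -228858272867.09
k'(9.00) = -686497238547.76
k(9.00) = -228858272867.09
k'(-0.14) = -8.06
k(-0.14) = -7.07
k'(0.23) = -14.18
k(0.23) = -11.05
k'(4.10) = -292377.59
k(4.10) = -99143.18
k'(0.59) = -26.53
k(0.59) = -18.10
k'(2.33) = -1714.12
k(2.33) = -656.21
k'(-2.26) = -0.68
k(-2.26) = -1.13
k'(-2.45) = -0.56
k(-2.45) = -1.01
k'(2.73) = -5300.75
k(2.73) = -1923.74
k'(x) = -1.29*exp(3*x) - 2.36*exp(2*x) - 6.25*exp(x)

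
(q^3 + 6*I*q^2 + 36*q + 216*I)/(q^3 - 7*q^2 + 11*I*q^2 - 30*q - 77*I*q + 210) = (q^2 + 36)/(q^2 + q*(-7 + 5*I) - 35*I)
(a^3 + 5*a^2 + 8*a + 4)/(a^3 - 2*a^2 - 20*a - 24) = (a + 1)/(a - 6)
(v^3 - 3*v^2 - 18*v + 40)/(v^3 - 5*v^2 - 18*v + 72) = (v^2 - 7*v + 10)/(v^2 - 9*v + 18)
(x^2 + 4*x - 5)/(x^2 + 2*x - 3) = (x + 5)/(x + 3)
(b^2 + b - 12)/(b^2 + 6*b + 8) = (b - 3)/(b + 2)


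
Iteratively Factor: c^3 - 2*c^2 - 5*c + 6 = (c + 2)*(c^2 - 4*c + 3) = (c - 1)*(c + 2)*(c - 3)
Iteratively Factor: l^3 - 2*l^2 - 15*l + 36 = (l + 4)*(l^2 - 6*l + 9) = (l - 3)*(l + 4)*(l - 3)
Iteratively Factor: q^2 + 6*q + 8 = (q + 4)*(q + 2)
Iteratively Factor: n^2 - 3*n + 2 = (n - 2)*(n - 1)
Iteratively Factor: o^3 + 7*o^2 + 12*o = (o + 4)*(o^2 + 3*o) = o*(o + 4)*(o + 3)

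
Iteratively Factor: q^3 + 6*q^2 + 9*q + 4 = (q + 1)*(q^2 + 5*q + 4) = (q + 1)^2*(q + 4)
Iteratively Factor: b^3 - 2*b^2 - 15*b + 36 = (b - 3)*(b^2 + b - 12) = (b - 3)*(b + 4)*(b - 3)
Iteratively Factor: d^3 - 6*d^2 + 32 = (d - 4)*(d^2 - 2*d - 8) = (d - 4)^2*(d + 2)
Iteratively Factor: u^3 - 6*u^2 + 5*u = (u - 5)*(u^2 - u) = u*(u - 5)*(u - 1)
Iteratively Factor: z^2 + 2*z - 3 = (z + 3)*(z - 1)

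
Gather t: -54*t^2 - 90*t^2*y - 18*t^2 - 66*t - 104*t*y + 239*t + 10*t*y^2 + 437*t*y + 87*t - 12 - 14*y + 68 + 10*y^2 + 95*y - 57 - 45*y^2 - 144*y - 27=t^2*(-90*y - 72) + t*(10*y^2 + 333*y + 260) - 35*y^2 - 63*y - 28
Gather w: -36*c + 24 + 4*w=-36*c + 4*w + 24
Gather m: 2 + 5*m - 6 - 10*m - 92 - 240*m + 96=-245*m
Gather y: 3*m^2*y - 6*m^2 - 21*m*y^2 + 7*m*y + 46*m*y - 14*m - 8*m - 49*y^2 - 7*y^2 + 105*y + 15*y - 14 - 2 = -6*m^2 - 22*m + y^2*(-21*m - 56) + y*(3*m^2 + 53*m + 120) - 16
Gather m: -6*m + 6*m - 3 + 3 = 0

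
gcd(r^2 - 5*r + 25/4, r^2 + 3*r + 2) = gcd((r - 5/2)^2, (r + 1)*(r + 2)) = 1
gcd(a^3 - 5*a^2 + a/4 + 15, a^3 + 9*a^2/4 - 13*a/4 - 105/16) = a + 3/2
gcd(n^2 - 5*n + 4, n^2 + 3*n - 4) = n - 1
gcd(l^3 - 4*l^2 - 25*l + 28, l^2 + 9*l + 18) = 1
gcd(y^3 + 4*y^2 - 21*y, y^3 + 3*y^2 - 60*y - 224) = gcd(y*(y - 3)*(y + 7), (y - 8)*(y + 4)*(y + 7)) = y + 7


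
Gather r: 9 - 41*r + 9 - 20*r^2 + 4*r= -20*r^2 - 37*r + 18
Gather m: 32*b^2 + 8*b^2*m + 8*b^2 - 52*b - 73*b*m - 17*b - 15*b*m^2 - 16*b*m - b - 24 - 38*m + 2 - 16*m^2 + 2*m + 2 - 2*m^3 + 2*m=40*b^2 - 70*b - 2*m^3 + m^2*(-15*b - 16) + m*(8*b^2 - 89*b - 34) - 20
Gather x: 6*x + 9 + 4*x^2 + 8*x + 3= 4*x^2 + 14*x + 12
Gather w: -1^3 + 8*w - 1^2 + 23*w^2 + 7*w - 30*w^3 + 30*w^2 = -30*w^3 + 53*w^2 + 15*w - 2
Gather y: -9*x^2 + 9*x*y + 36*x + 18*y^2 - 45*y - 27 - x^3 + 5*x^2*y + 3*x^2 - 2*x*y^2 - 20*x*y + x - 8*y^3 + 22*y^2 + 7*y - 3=-x^3 - 6*x^2 + 37*x - 8*y^3 + y^2*(40 - 2*x) + y*(5*x^2 - 11*x - 38) - 30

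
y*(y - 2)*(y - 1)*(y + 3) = y^4 - 7*y^2 + 6*y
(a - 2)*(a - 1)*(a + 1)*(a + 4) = a^4 + 2*a^3 - 9*a^2 - 2*a + 8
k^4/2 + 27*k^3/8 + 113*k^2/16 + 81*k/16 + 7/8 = (k/2 + 1/2)*(k + 1/4)*(k + 2)*(k + 7/2)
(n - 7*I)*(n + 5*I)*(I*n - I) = I*n^3 + 2*n^2 - I*n^2 - 2*n + 35*I*n - 35*I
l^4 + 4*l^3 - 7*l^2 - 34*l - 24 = (l - 3)*(l + 1)*(l + 2)*(l + 4)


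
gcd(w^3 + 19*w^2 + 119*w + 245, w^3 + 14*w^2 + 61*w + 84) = w + 7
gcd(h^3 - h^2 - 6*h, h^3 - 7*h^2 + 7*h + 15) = h - 3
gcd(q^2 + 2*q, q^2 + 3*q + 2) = q + 2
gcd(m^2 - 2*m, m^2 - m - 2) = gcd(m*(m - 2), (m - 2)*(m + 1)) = m - 2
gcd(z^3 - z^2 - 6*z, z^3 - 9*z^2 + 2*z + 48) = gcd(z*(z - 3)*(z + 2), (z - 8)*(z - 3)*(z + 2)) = z^2 - z - 6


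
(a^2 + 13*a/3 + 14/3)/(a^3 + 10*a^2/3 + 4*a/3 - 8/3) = (3*a + 7)/(3*a^2 + 4*a - 4)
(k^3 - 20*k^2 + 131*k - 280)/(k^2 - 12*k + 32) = (k^2 - 12*k + 35)/(k - 4)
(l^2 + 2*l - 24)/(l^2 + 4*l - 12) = (l - 4)/(l - 2)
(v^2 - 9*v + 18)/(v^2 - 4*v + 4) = (v^2 - 9*v + 18)/(v^2 - 4*v + 4)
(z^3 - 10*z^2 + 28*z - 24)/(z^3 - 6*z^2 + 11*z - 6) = (z^2 - 8*z + 12)/(z^2 - 4*z + 3)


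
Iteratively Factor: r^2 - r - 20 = (r - 5)*(r + 4)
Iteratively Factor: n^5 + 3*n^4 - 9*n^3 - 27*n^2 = (n)*(n^4 + 3*n^3 - 9*n^2 - 27*n) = n*(n + 3)*(n^3 - 9*n) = n*(n + 3)^2*(n^2 - 3*n) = n*(n - 3)*(n + 3)^2*(n)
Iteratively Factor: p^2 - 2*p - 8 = (p - 4)*(p + 2)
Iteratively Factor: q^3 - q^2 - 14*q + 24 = (q - 3)*(q^2 + 2*q - 8) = (q - 3)*(q - 2)*(q + 4)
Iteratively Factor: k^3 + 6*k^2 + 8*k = (k + 4)*(k^2 + 2*k) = k*(k + 4)*(k + 2)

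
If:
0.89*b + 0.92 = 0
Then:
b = -1.03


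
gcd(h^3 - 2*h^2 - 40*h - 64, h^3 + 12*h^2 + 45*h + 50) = h + 2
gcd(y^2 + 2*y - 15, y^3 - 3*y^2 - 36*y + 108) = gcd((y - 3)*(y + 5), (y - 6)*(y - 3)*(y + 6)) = y - 3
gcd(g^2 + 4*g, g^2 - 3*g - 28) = g + 4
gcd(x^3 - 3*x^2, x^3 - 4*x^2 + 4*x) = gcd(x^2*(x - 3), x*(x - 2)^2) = x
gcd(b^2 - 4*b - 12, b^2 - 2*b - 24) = b - 6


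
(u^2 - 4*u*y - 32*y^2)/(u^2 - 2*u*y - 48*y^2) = (u + 4*y)/(u + 6*y)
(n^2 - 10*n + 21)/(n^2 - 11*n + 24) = (n - 7)/(n - 8)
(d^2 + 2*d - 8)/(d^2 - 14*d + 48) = (d^2 + 2*d - 8)/(d^2 - 14*d + 48)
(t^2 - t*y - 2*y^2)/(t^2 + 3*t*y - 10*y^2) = (t + y)/(t + 5*y)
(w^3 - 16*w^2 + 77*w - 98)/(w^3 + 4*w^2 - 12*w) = (w^2 - 14*w + 49)/(w*(w + 6))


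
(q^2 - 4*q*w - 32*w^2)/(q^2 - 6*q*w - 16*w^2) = (q + 4*w)/(q + 2*w)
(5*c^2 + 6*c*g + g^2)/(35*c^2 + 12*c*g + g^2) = (c + g)/(7*c + g)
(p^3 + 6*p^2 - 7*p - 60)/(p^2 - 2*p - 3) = (p^2 + 9*p + 20)/(p + 1)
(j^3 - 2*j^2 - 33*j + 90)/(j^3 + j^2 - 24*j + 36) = (j - 5)/(j - 2)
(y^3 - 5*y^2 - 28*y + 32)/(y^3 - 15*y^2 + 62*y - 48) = (y + 4)/(y - 6)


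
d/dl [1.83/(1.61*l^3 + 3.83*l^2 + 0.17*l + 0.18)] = (-8.8389*l^2 - 14.0178*l - 0.3111)/(1.61*l^3 + 3.83*l^2 + 0.17*l + 0.18)^2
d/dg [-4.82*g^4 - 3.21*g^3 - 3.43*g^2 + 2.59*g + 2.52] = -19.28*g^3 - 9.63*g^2 - 6.86*g + 2.59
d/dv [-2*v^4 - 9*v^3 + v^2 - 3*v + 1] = -8*v^3 - 27*v^2 + 2*v - 3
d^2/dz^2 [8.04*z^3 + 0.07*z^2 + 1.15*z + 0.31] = 48.24*z + 0.14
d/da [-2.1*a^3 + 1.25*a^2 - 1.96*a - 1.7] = -6.3*a^2 + 2.5*a - 1.96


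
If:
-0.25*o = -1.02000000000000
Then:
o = 4.08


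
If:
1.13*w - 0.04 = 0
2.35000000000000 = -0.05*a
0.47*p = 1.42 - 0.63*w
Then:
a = -47.00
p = 2.97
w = 0.04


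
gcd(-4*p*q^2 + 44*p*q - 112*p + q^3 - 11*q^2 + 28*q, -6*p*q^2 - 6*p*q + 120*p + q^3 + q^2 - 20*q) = q - 4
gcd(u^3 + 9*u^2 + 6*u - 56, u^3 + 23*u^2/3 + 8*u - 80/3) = u + 4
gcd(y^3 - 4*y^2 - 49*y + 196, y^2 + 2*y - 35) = y + 7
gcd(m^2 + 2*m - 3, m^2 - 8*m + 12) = 1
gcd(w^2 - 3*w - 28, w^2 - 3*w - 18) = 1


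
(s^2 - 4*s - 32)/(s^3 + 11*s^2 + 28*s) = (s - 8)/(s*(s + 7))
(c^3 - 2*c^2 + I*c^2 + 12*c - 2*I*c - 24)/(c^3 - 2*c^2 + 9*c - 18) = (c + 4*I)/(c + 3*I)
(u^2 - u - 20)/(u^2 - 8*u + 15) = (u + 4)/(u - 3)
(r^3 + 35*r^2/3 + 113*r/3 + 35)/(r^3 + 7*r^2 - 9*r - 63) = (r + 5/3)/(r - 3)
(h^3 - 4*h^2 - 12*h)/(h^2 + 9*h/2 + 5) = 2*h*(h - 6)/(2*h + 5)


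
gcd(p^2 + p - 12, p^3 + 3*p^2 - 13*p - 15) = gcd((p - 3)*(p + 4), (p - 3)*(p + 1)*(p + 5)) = p - 3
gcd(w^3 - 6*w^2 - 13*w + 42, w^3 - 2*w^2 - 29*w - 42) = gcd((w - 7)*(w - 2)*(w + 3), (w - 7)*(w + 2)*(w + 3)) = w^2 - 4*w - 21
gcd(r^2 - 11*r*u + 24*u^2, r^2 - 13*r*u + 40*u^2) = r - 8*u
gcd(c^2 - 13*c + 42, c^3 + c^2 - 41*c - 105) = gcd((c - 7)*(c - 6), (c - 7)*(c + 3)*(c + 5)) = c - 7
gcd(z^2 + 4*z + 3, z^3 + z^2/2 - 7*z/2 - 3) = z + 1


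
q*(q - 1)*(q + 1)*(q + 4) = q^4 + 4*q^3 - q^2 - 4*q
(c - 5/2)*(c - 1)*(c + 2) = c^3 - 3*c^2/2 - 9*c/2 + 5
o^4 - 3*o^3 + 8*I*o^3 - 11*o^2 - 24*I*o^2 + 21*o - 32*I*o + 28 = (o - 4)*(o + 1)*(o + I)*(o + 7*I)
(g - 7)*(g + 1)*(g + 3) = g^3 - 3*g^2 - 25*g - 21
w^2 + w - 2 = (w - 1)*(w + 2)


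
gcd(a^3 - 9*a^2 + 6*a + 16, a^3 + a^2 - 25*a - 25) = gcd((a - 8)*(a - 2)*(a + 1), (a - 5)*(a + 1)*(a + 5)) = a + 1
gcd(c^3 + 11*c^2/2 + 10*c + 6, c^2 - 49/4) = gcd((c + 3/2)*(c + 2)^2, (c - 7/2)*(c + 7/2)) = 1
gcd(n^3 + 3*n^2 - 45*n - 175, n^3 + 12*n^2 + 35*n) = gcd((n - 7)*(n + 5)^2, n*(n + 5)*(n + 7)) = n + 5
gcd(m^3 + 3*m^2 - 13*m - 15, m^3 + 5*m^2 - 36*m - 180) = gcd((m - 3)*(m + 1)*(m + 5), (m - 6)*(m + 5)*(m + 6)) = m + 5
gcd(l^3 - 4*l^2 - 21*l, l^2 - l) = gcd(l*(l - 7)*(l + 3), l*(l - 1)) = l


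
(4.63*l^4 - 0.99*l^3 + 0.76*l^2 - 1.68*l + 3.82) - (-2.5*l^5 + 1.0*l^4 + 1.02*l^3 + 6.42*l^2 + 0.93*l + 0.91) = 2.5*l^5 + 3.63*l^4 - 2.01*l^3 - 5.66*l^2 - 2.61*l + 2.91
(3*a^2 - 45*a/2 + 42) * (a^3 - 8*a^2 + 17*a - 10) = 3*a^5 - 93*a^4/2 + 273*a^3 - 1497*a^2/2 + 939*a - 420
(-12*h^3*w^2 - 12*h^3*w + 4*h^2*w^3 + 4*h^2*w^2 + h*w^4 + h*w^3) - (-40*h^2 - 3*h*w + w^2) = -12*h^3*w^2 - 12*h^3*w + 4*h^2*w^3 + 4*h^2*w^2 + 40*h^2 + h*w^4 + h*w^3 + 3*h*w - w^2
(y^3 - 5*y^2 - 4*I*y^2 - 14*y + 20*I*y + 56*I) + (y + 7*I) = y^3 - 5*y^2 - 4*I*y^2 - 13*y + 20*I*y + 63*I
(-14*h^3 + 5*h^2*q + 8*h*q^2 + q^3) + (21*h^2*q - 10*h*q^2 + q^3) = -14*h^3 + 26*h^2*q - 2*h*q^2 + 2*q^3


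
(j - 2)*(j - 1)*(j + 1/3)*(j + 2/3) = j^4 - 2*j^3 - 7*j^2/9 + 4*j/3 + 4/9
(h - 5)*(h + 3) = h^2 - 2*h - 15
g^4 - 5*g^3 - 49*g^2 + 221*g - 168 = (g - 8)*(g - 3)*(g - 1)*(g + 7)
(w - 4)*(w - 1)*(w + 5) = w^3 - 21*w + 20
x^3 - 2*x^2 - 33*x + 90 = (x - 5)*(x - 3)*(x + 6)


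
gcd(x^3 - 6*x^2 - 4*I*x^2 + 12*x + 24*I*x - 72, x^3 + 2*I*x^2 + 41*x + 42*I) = x - 6*I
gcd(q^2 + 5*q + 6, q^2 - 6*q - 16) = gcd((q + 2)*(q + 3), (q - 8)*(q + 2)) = q + 2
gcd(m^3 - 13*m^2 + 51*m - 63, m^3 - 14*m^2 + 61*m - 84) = m^2 - 10*m + 21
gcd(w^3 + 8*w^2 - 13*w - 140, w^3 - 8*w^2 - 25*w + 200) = w + 5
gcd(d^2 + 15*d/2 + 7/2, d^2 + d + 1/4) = d + 1/2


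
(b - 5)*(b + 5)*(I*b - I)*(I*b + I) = -b^4 + 26*b^2 - 25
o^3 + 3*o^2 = o^2*(o + 3)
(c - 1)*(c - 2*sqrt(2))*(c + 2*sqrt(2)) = c^3 - c^2 - 8*c + 8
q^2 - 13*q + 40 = (q - 8)*(q - 5)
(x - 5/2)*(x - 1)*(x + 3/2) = x^3 - 2*x^2 - 11*x/4 + 15/4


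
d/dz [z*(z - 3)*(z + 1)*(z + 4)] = 4*z^3 + 6*z^2 - 22*z - 12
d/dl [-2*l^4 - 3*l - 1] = -8*l^3 - 3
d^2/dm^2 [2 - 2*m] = 0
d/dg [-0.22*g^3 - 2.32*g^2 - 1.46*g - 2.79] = -0.66*g^2 - 4.64*g - 1.46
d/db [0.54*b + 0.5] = 0.540000000000000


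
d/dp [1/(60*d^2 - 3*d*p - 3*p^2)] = (d + 2*p)/(3*(-20*d^2 + d*p + p^2)^2)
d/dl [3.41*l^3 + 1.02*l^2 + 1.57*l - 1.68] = 10.23*l^2 + 2.04*l + 1.57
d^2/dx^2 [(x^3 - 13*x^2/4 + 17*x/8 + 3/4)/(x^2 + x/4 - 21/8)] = 720/(64*x^3 + 336*x^2 + 588*x + 343)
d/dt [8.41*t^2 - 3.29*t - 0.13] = 16.82*t - 3.29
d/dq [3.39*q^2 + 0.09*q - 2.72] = 6.78*q + 0.09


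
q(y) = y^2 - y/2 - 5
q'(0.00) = -0.50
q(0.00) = -5.00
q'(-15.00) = -30.50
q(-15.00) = 227.50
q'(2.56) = 4.62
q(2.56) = 0.27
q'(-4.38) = -9.26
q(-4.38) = 16.37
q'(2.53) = 4.56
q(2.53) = 0.14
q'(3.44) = 6.38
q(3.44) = 5.11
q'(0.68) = 0.86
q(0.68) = -4.88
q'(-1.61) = -3.72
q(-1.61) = -1.60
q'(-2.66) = -5.82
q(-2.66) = 3.41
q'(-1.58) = -3.66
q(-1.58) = -1.71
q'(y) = 2*y - 1/2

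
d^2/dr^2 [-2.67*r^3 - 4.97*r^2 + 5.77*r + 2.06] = -16.02*r - 9.94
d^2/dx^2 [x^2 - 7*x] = 2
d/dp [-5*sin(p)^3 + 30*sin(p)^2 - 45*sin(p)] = 15*(-sin(p)^2 + 4*sin(p) - 3)*cos(p)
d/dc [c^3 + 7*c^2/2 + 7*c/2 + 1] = 3*c^2 + 7*c + 7/2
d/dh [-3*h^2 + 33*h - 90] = 33 - 6*h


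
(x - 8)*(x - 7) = x^2 - 15*x + 56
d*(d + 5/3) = d^2 + 5*d/3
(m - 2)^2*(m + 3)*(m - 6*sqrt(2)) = m^4 - 6*sqrt(2)*m^3 - m^3 - 8*m^2 + 6*sqrt(2)*m^2 + 12*m + 48*sqrt(2)*m - 72*sqrt(2)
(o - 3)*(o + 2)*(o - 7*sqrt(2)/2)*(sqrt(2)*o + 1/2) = sqrt(2)*o^4 - 13*o^3/2 - sqrt(2)*o^3 - 31*sqrt(2)*o^2/4 + 13*o^2/2 + 7*sqrt(2)*o/4 + 39*o + 21*sqrt(2)/2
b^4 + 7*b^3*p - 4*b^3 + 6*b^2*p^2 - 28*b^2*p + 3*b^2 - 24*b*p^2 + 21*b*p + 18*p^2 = (b - 3)*(b - 1)*(b + p)*(b + 6*p)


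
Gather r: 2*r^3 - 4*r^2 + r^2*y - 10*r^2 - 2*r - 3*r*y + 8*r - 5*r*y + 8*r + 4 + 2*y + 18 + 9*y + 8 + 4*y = 2*r^3 + r^2*(y - 14) + r*(14 - 8*y) + 15*y + 30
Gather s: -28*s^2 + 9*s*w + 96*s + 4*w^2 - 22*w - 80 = -28*s^2 + s*(9*w + 96) + 4*w^2 - 22*w - 80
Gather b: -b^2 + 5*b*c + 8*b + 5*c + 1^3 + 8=-b^2 + b*(5*c + 8) + 5*c + 9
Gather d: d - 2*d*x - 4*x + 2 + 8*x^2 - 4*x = d*(1 - 2*x) + 8*x^2 - 8*x + 2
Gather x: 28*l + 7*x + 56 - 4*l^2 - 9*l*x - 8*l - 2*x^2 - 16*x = -4*l^2 + 20*l - 2*x^2 + x*(-9*l - 9) + 56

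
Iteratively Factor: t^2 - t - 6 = (t + 2)*(t - 3)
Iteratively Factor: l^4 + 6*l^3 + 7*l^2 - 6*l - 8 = (l + 2)*(l^3 + 4*l^2 - l - 4) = (l - 1)*(l + 2)*(l^2 + 5*l + 4) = (l - 1)*(l + 2)*(l + 4)*(l + 1)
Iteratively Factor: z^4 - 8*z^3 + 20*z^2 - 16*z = (z - 2)*(z^3 - 6*z^2 + 8*z) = z*(z - 2)*(z^2 - 6*z + 8) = z*(z - 2)^2*(z - 4)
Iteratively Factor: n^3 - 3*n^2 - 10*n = (n + 2)*(n^2 - 5*n) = (n - 5)*(n + 2)*(n)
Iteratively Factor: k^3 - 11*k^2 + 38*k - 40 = (k - 5)*(k^2 - 6*k + 8) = (k - 5)*(k - 2)*(k - 4)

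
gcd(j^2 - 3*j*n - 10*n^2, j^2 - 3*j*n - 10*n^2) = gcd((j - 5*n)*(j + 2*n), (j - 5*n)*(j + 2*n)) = j^2 - 3*j*n - 10*n^2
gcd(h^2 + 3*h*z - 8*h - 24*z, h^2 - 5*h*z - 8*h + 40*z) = h - 8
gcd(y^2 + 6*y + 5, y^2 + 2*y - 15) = y + 5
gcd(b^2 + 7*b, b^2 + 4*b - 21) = b + 7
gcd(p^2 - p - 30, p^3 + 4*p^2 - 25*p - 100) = p + 5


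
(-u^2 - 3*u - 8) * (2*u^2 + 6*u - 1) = -2*u^4 - 12*u^3 - 33*u^2 - 45*u + 8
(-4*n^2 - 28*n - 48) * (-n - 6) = 4*n^3 + 52*n^2 + 216*n + 288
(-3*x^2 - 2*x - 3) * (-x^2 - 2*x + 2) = 3*x^4 + 8*x^3 + x^2 + 2*x - 6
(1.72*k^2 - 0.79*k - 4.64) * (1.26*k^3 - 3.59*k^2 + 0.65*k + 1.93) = 2.1672*k^5 - 7.1702*k^4 - 1.8923*k^3 + 19.4637*k^2 - 4.5407*k - 8.9552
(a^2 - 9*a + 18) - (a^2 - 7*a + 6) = 12 - 2*a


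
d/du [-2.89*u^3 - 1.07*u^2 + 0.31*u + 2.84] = -8.67*u^2 - 2.14*u + 0.31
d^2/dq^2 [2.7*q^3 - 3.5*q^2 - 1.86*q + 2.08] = 16.2*q - 7.0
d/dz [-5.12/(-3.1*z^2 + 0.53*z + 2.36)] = (2.7136 - 31.744*z)/(-3.1*z^2 + 0.53*z + 2.36)^2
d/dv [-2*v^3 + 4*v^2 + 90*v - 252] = -6*v^2 + 8*v + 90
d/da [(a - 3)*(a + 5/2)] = 2*a - 1/2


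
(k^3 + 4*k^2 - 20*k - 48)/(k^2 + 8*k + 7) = (k^3 + 4*k^2 - 20*k - 48)/(k^2 + 8*k + 7)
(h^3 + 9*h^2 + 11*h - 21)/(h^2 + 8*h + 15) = (h^2 + 6*h - 7)/(h + 5)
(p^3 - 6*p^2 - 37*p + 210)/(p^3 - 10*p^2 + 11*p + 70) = (p + 6)/(p + 2)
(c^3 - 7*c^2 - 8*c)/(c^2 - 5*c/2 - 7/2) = 2*c*(c - 8)/(2*c - 7)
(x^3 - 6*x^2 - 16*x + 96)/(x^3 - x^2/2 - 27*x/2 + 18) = 2*(x^2 - 10*x + 24)/(2*x^2 - 9*x + 9)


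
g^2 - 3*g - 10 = (g - 5)*(g + 2)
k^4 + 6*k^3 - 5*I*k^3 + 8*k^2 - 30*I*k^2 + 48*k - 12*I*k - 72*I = (k + 6)*(k - 6*I)*(k - I)*(k + 2*I)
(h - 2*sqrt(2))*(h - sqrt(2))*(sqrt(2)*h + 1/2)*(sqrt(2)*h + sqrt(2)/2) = 2*h^4 - 11*sqrt(2)*h^3/2 + h^3 - 11*sqrt(2)*h^2/4 + 5*h^2 + 5*h/2 + 2*sqrt(2)*h + sqrt(2)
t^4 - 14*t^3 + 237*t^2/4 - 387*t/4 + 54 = (t - 8)*(t - 3)*(t - 3/2)^2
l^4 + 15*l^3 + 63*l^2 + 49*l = l*(l + 1)*(l + 7)^2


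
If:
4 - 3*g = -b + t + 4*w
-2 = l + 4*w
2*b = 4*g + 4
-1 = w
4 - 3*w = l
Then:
No Solution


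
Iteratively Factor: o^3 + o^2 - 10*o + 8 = (o - 1)*(o^2 + 2*o - 8) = (o - 1)*(o + 4)*(o - 2)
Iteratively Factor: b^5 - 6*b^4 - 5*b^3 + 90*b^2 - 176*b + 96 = (b - 2)*(b^4 - 4*b^3 - 13*b^2 + 64*b - 48) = (b - 3)*(b - 2)*(b^3 - b^2 - 16*b + 16) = (b - 4)*(b - 3)*(b - 2)*(b^2 + 3*b - 4) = (b - 4)*(b - 3)*(b - 2)*(b - 1)*(b + 4)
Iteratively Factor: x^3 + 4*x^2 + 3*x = (x + 1)*(x^2 + 3*x) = (x + 1)*(x + 3)*(x)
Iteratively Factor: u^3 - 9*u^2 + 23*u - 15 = (u - 5)*(u^2 - 4*u + 3) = (u - 5)*(u - 3)*(u - 1)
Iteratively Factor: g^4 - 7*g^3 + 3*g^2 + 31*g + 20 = (g + 1)*(g^3 - 8*g^2 + 11*g + 20) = (g + 1)^2*(g^2 - 9*g + 20) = (g - 4)*(g + 1)^2*(g - 5)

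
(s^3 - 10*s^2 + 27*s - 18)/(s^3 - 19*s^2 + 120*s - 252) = (s^2 - 4*s + 3)/(s^2 - 13*s + 42)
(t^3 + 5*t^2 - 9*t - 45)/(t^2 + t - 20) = (t^2 - 9)/(t - 4)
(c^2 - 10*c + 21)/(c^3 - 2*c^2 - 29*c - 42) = (c - 3)/(c^2 + 5*c + 6)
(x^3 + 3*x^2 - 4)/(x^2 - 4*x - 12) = (x^2 + x - 2)/(x - 6)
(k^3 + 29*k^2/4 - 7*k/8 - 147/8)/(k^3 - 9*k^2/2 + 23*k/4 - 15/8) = (4*k^2 + 35*k + 49)/(4*k^2 - 12*k + 5)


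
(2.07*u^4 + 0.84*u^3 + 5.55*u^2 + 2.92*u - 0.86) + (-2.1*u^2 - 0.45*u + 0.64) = 2.07*u^4 + 0.84*u^3 + 3.45*u^2 + 2.47*u - 0.22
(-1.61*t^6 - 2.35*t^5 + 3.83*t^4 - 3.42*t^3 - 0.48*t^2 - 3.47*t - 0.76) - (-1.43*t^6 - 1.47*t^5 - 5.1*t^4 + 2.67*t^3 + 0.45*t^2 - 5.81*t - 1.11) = -0.18*t^6 - 0.88*t^5 + 8.93*t^4 - 6.09*t^3 - 0.93*t^2 + 2.34*t + 0.35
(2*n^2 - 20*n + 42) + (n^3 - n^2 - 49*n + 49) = n^3 + n^2 - 69*n + 91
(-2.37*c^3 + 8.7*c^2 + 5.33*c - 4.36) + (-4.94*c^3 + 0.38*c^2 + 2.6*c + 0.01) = -7.31*c^3 + 9.08*c^2 + 7.93*c - 4.35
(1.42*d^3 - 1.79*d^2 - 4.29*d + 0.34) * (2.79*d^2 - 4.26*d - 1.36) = 3.9618*d^5 - 11.0433*d^4 - 6.2749*d^3 + 21.6584*d^2 + 4.386*d - 0.4624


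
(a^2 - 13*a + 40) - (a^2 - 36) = 76 - 13*a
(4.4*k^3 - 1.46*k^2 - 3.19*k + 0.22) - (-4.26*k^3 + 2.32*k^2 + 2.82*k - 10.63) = 8.66*k^3 - 3.78*k^2 - 6.01*k + 10.85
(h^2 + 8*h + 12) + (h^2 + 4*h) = 2*h^2 + 12*h + 12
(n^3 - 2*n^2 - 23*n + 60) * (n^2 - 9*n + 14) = n^5 - 11*n^4 + 9*n^3 + 239*n^2 - 862*n + 840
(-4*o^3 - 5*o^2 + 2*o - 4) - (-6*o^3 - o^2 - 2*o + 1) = 2*o^3 - 4*o^2 + 4*o - 5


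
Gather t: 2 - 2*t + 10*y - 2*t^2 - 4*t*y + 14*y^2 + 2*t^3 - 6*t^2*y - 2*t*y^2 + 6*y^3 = 2*t^3 + t^2*(-6*y - 2) + t*(-2*y^2 - 4*y - 2) + 6*y^3 + 14*y^2 + 10*y + 2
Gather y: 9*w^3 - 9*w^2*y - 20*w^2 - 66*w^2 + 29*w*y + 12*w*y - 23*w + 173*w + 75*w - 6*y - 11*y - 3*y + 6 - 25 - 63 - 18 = 9*w^3 - 86*w^2 + 225*w + y*(-9*w^2 + 41*w - 20) - 100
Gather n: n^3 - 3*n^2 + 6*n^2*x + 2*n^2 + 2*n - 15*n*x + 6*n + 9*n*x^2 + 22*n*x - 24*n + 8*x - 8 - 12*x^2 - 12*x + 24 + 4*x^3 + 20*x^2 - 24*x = n^3 + n^2*(6*x - 1) + n*(9*x^2 + 7*x - 16) + 4*x^3 + 8*x^2 - 28*x + 16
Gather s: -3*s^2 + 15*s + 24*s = -3*s^2 + 39*s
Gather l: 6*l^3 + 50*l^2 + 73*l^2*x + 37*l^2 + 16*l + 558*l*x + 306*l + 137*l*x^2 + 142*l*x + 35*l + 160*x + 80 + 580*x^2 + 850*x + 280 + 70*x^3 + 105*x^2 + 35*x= 6*l^3 + l^2*(73*x + 87) + l*(137*x^2 + 700*x + 357) + 70*x^3 + 685*x^2 + 1045*x + 360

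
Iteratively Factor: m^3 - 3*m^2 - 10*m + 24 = (m - 2)*(m^2 - m - 12) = (m - 4)*(m - 2)*(m + 3)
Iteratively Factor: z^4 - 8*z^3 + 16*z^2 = (z)*(z^3 - 8*z^2 + 16*z) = z*(z - 4)*(z^2 - 4*z) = z*(z - 4)^2*(z)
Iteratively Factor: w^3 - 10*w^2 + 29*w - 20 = (w - 5)*(w^2 - 5*w + 4) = (w - 5)*(w - 4)*(w - 1)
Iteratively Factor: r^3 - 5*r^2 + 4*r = (r - 4)*(r^2 - r) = (r - 4)*(r - 1)*(r)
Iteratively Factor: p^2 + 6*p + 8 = (p + 2)*(p + 4)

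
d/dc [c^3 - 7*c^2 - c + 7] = 3*c^2 - 14*c - 1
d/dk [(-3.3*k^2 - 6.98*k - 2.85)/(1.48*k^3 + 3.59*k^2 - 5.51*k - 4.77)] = (4.884*k^4 + 20.6608*k^3 + 55.8952*k^2 + 51.945*k + 17.5911)/(2.1904*k^6 + 10.6264*k^5 - 3.4215*k^4 - 53.681*k^3 - 3.8885*k^2 + 52.5654*k + 22.7529)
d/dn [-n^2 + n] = 1 - 2*n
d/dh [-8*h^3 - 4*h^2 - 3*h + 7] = -24*h^2 - 8*h - 3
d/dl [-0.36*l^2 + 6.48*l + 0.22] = 6.48 - 0.72*l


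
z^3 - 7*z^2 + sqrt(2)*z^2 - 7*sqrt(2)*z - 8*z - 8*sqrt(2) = (z - 8)*(z + 1)*(z + sqrt(2))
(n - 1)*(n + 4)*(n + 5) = n^3 + 8*n^2 + 11*n - 20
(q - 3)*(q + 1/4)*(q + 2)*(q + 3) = q^4 + 9*q^3/4 - 17*q^2/2 - 81*q/4 - 9/2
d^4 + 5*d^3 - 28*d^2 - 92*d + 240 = (d - 4)*(d - 2)*(d + 5)*(d + 6)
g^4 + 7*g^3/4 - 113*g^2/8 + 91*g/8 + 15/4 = (g - 2)*(g - 3/2)*(g + 1/4)*(g + 5)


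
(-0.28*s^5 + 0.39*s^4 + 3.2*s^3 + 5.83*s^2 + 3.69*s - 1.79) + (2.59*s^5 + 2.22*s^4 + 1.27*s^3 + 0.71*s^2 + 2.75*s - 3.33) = 2.31*s^5 + 2.61*s^4 + 4.47*s^3 + 6.54*s^2 + 6.44*s - 5.12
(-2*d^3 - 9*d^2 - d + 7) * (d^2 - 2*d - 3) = -2*d^5 - 5*d^4 + 23*d^3 + 36*d^2 - 11*d - 21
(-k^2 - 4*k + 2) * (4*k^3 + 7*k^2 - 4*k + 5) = -4*k^5 - 23*k^4 - 16*k^3 + 25*k^2 - 28*k + 10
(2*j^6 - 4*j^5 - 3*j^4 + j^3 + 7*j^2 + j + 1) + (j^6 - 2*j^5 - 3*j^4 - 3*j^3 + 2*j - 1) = 3*j^6 - 6*j^5 - 6*j^4 - 2*j^3 + 7*j^2 + 3*j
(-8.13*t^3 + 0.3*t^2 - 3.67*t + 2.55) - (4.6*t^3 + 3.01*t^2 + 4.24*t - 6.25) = -12.73*t^3 - 2.71*t^2 - 7.91*t + 8.8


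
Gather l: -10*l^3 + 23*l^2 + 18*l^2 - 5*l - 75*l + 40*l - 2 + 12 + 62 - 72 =-10*l^3 + 41*l^2 - 40*l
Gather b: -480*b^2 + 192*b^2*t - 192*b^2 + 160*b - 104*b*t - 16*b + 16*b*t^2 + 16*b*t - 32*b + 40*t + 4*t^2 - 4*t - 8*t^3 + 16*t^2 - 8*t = b^2*(192*t - 672) + b*(16*t^2 - 88*t + 112) - 8*t^3 + 20*t^2 + 28*t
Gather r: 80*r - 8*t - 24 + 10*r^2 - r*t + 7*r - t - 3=10*r^2 + r*(87 - t) - 9*t - 27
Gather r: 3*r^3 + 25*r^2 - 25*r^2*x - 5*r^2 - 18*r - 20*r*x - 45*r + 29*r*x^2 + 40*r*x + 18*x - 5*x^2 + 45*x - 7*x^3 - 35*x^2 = 3*r^3 + r^2*(20 - 25*x) + r*(29*x^2 + 20*x - 63) - 7*x^3 - 40*x^2 + 63*x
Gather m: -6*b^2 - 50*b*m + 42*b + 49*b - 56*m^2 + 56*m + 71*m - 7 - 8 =-6*b^2 + 91*b - 56*m^2 + m*(127 - 50*b) - 15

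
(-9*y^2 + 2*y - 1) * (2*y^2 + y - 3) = -18*y^4 - 5*y^3 + 27*y^2 - 7*y + 3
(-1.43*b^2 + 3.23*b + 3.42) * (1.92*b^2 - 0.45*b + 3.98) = -2.7456*b^4 + 6.8451*b^3 - 0.5785*b^2 + 11.3164*b + 13.6116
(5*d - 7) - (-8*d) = 13*d - 7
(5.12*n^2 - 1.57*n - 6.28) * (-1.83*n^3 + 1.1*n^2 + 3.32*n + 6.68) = -9.3696*n^5 + 8.5051*n^4 + 26.7638*n^3 + 22.0812*n^2 - 31.3372*n - 41.9504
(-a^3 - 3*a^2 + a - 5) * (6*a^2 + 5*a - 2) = -6*a^5 - 23*a^4 - 7*a^3 - 19*a^2 - 27*a + 10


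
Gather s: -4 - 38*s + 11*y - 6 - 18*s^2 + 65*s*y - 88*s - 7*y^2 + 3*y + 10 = -18*s^2 + s*(65*y - 126) - 7*y^2 + 14*y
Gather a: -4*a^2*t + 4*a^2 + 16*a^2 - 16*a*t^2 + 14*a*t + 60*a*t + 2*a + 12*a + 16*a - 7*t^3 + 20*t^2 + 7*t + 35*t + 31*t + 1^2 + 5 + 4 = a^2*(20 - 4*t) + a*(-16*t^2 + 74*t + 30) - 7*t^3 + 20*t^2 + 73*t + 10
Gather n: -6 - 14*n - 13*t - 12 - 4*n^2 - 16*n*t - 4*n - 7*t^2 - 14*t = -4*n^2 + n*(-16*t - 18) - 7*t^2 - 27*t - 18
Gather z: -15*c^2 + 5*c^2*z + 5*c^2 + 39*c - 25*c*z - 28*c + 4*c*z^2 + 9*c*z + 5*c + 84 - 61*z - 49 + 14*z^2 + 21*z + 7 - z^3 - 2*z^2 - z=-10*c^2 + 16*c - z^3 + z^2*(4*c + 12) + z*(5*c^2 - 16*c - 41) + 42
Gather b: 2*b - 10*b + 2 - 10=-8*b - 8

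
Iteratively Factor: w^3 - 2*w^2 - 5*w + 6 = (w - 1)*(w^2 - w - 6) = (w - 1)*(w + 2)*(w - 3)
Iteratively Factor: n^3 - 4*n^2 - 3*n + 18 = (n + 2)*(n^2 - 6*n + 9) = (n - 3)*(n + 2)*(n - 3)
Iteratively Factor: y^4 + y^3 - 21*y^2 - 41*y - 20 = (y + 1)*(y^3 - 21*y - 20) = (y - 5)*(y + 1)*(y^2 + 5*y + 4) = (y - 5)*(y + 1)^2*(y + 4)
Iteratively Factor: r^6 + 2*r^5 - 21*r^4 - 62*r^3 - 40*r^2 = (r - 5)*(r^5 + 7*r^4 + 14*r^3 + 8*r^2) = (r - 5)*(r + 2)*(r^4 + 5*r^3 + 4*r^2) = r*(r - 5)*(r + 2)*(r^3 + 5*r^2 + 4*r) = r*(r - 5)*(r + 1)*(r + 2)*(r^2 + 4*r) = r^2*(r - 5)*(r + 1)*(r + 2)*(r + 4)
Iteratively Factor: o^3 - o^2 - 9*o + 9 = (o - 1)*(o^2 - 9) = (o - 1)*(o + 3)*(o - 3)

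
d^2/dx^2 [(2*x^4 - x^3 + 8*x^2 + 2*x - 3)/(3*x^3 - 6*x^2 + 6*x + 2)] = 4*(45*x^6 - 72*x^5 - 261*x^4 + 282*x^3 - 129*x^2 + 219*x - 68)/(27*x^9 - 162*x^8 + 486*x^7 - 810*x^6 + 756*x^5 - 216*x^4 - 180*x^3 + 144*x^2 + 72*x + 8)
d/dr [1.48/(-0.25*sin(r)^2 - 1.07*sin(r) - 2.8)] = (0.74*sin(r) + 1.5836)*cos(r)/(0.25*sin(r)^2 + 1.07*sin(r) + 2.8)^2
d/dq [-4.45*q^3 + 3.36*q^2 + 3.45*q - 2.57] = -13.35*q^2 + 6.72*q + 3.45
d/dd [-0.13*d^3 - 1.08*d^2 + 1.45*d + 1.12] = -0.39*d^2 - 2.16*d + 1.45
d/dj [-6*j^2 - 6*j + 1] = -12*j - 6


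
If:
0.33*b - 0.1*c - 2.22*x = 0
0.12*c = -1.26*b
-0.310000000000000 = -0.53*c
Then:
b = -0.06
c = 0.58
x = -0.03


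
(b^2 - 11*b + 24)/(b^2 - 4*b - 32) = (b - 3)/(b + 4)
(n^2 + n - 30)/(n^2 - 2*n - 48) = (n - 5)/(n - 8)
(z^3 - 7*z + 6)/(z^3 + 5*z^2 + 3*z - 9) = (z - 2)/(z + 3)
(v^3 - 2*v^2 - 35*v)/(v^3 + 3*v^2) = (v^2 - 2*v - 35)/(v*(v + 3))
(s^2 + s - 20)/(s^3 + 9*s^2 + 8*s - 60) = (s - 4)/(s^2 + 4*s - 12)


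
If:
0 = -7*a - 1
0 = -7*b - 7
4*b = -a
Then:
No Solution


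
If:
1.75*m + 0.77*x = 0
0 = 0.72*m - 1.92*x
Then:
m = 0.00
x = 0.00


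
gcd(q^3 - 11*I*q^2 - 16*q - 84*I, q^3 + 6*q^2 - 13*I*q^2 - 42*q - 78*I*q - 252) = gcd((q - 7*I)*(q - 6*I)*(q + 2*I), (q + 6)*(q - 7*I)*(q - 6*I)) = q^2 - 13*I*q - 42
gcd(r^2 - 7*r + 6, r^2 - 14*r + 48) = r - 6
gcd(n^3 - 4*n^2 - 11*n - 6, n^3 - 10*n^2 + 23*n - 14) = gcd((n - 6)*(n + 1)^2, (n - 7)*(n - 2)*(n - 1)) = 1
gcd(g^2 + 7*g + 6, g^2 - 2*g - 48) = g + 6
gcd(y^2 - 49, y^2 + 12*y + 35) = y + 7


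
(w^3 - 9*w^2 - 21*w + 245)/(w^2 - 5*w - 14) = (w^2 - 2*w - 35)/(w + 2)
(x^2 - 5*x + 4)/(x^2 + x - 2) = (x - 4)/(x + 2)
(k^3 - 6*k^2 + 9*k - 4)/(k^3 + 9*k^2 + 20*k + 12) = (k^3 - 6*k^2 + 9*k - 4)/(k^3 + 9*k^2 + 20*k + 12)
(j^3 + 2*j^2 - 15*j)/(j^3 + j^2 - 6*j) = (j^2 + 2*j - 15)/(j^2 + j - 6)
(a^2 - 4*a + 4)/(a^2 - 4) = (a - 2)/(a + 2)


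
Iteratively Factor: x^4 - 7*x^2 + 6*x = (x - 1)*(x^3 + x^2 - 6*x) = (x - 2)*(x - 1)*(x^2 + 3*x) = x*(x - 2)*(x - 1)*(x + 3)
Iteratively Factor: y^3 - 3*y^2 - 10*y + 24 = (y - 4)*(y^2 + y - 6) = (y - 4)*(y - 2)*(y + 3)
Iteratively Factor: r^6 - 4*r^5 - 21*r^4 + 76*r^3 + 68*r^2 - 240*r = (r + 2)*(r^5 - 6*r^4 - 9*r^3 + 94*r^2 - 120*r) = (r - 3)*(r + 2)*(r^4 - 3*r^3 - 18*r^2 + 40*r) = (r - 3)*(r - 2)*(r + 2)*(r^3 - r^2 - 20*r) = (r - 5)*(r - 3)*(r - 2)*(r + 2)*(r^2 + 4*r) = (r - 5)*(r - 3)*(r - 2)*(r + 2)*(r + 4)*(r)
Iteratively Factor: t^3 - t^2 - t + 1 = (t + 1)*(t^2 - 2*t + 1) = (t - 1)*(t + 1)*(t - 1)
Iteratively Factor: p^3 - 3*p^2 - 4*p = (p + 1)*(p^2 - 4*p) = (p - 4)*(p + 1)*(p)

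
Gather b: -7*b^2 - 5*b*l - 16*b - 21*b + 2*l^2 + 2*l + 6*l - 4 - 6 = -7*b^2 + b*(-5*l - 37) + 2*l^2 + 8*l - 10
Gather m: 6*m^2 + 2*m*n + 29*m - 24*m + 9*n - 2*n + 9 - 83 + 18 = 6*m^2 + m*(2*n + 5) + 7*n - 56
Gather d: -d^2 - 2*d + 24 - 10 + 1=-d^2 - 2*d + 15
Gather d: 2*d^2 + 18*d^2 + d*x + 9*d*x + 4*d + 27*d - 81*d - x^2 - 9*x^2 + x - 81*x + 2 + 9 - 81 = 20*d^2 + d*(10*x - 50) - 10*x^2 - 80*x - 70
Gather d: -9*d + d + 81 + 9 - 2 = 88 - 8*d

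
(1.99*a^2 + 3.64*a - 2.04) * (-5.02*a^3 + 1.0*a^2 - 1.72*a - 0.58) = -9.9898*a^5 - 16.2828*a^4 + 10.458*a^3 - 9.455*a^2 + 1.3976*a + 1.1832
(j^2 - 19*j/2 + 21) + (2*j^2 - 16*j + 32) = 3*j^2 - 51*j/2 + 53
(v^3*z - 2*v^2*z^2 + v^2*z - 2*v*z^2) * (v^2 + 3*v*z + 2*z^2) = v^5*z + v^4*z^2 + v^4*z - 4*v^3*z^3 + v^3*z^2 - 4*v^2*z^4 - 4*v^2*z^3 - 4*v*z^4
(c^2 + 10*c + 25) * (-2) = -2*c^2 - 20*c - 50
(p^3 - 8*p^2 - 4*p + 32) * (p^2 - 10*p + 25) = p^5 - 18*p^4 + 101*p^3 - 128*p^2 - 420*p + 800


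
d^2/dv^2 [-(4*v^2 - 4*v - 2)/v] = 4/v^3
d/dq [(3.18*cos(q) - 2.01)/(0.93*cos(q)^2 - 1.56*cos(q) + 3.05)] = (2.9574*cos(q)^2 - 3.7386*cos(q) - 6.5634)*sin(q)/(0.8649*cos(q)^4 - 2.9016*cos(q)^3 + 8.1066*cos(q)^2 - 9.516*cos(q) + 9.3025)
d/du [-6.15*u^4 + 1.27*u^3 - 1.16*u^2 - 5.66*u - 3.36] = -24.6*u^3 + 3.81*u^2 - 2.32*u - 5.66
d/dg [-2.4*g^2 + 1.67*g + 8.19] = 1.67 - 4.8*g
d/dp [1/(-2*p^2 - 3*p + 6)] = (4*p + 3)/(2*p^2 + 3*p - 6)^2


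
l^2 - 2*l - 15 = (l - 5)*(l + 3)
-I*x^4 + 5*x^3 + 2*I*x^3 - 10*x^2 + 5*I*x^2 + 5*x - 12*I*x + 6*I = (x - 1)*(x + 2*I)*(x + 3*I)*(-I*x + I)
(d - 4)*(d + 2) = d^2 - 2*d - 8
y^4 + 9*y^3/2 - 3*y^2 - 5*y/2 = y*(y - 1)*(y + 1/2)*(y + 5)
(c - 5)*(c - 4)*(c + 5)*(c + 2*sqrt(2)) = c^4 - 4*c^3 + 2*sqrt(2)*c^3 - 25*c^2 - 8*sqrt(2)*c^2 - 50*sqrt(2)*c + 100*c + 200*sqrt(2)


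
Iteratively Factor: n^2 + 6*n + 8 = (n + 4)*(n + 2)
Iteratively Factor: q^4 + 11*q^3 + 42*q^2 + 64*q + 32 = (q + 2)*(q^3 + 9*q^2 + 24*q + 16) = (q + 2)*(q + 4)*(q^2 + 5*q + 4) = (q + 1)*(q + 2)*(q + 4)*(q + 4)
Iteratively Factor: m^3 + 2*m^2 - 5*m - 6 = (m - 2)*(m^2 + 4*m + 3) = (m - 2)*(m + 3)*(m + 1)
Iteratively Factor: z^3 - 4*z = (z)*(z^2 - 4) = z*(z - 2)*(z + 2)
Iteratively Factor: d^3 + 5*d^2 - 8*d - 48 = (d + 4)*(d^2 + d - 12) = (d - 3)*(d + 4)*(d + 4)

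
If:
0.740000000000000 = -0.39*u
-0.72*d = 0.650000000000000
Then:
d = -0.90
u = -1.90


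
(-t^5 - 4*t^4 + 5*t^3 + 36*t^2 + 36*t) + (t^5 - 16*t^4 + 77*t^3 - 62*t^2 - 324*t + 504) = -20*t^4 + 82*t^3 - 26*t^2 - 288*t + 504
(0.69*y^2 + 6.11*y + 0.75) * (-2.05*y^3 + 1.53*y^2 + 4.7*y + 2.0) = -1.4145*y^5 - 11.4698*y^4 + 11.0538*y^3 + 31.2445*y^2 + 15.745*y + 1.5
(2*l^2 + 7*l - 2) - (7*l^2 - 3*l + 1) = -5*l^2 + 10*l - 3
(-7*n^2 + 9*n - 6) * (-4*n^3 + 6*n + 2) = 28*n^5 - 36*n^4 - 18*n^3 + 40*n^2 - 18*n - 12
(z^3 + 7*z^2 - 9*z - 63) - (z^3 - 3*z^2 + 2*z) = 10*z^2 - 11*z - 63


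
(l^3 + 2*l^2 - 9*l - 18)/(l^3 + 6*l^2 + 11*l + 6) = (l - 3)/(l + 1)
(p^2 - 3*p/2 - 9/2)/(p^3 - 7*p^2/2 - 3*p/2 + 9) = 1/(p - 2)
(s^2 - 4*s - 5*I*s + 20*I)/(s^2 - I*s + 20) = (s - 4)/(s + 4*I)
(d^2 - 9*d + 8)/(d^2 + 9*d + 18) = (d^2 - 9*d + 8)/(d^2 + 9*d + 18)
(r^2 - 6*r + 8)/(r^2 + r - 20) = (r - 2)/(r + 5)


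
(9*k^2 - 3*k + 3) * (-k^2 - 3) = -9*k^4 + 3*k^3 - 30*k^2 + 9*k - 9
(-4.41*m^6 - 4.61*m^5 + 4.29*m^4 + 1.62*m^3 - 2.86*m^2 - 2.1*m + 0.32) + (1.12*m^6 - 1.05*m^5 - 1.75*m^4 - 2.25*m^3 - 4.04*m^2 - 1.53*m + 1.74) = -3.29*m^6 - 5.66*m^5 + 2.54*m^4 - 0.63*m^3 - 6.9*m^2 - 3.63*m + 2.06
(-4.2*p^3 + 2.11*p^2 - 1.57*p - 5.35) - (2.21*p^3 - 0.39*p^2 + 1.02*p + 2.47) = -6.41*p^3 + 2.5*p^2 - 2.59*p - 7.82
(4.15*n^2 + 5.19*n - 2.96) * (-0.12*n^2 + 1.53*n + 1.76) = -0.498*n^4 + 5.7267*n^3 + 15.5999*n^2 + 4.6056*n - 5.2096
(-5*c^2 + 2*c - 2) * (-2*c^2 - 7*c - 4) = 10*c^4 + 31*c^3 + 10*c^2 + 6*c + 8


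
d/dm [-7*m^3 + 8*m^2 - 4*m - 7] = -21*m^2 + 16*m - 4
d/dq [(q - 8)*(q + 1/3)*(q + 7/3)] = 3*q^2 - 32*q/3 - 185/9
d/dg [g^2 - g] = 2*g - 1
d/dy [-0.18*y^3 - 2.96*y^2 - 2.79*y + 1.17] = -0.54*y^2 - 5.92*y - 2.79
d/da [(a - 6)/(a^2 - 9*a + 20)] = (a^2 - 9*a - (a - 6)*(2*a - 9) + 20)/(a^2 - 9*a + 20)^2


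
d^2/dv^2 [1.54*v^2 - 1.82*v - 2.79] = 3.08000000000000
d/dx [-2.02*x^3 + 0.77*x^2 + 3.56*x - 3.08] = -6.06*x^2 + 1.54*x + 3.56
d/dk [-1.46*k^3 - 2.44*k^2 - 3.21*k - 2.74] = -4.38*k^2 - 4.88*k - 3.21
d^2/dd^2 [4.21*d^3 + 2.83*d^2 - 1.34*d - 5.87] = 25.26*d + 5.66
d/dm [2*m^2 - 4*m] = 4*m - 4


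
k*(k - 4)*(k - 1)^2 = k^4 - 6*k^3 + 9*k^2 - 4*k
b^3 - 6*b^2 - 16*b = b*(b - 8)*(b + 2)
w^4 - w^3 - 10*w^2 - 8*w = w*(w - 4)*(w + 1)*(w + 2)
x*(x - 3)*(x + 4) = x^3 + x^2 - 12*x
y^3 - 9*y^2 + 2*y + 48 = (y - 8)*(y - 3)*(y + 2)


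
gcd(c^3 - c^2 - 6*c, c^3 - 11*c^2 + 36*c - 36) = c - 3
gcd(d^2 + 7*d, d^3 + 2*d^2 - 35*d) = d^2 + 7*d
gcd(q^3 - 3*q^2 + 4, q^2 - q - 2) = q^2 - q - 2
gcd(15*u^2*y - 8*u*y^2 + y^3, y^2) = y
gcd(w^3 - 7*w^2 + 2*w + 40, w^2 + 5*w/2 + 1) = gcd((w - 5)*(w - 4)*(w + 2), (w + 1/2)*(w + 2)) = w + 2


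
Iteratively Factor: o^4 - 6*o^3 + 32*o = (o - 4)*(o^3 - 2*o^2 - 8*o) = (o - 4)^2*(o^2 + 2*o) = (o - 4)^2*(o + 2)*(o)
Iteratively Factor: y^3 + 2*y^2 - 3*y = (y - 1)*(y^2 + 3*y) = y*(y - 1)*(y + 3)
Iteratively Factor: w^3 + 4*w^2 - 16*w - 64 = (w + 4)*(w^2 - 16) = (w + 4)^2*(w - 4)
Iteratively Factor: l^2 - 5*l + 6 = (l - 2)*(l - 3)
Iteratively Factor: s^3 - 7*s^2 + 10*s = (s - 5)*(s^2 - 2*s) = s*(s - 5)*(s - 2)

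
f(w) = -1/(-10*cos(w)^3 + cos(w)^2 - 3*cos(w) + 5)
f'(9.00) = 0.05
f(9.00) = -0.06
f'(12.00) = -1.52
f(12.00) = 0.35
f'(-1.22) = -0.41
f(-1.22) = -0.27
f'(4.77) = -0.13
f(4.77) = -0.21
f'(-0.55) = -1.32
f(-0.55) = 0.33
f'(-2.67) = -0.05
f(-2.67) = -0.06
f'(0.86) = 22.95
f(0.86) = -1.45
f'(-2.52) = -0.08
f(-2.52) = -0.07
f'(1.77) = 0.14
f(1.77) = -0.18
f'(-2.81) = -0.03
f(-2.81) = -0.06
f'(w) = -(-30*sin(w)*cos(w)^2 + 2*sin(w)*cos(w) - 3*sin(w))/(-10*cos(w)^3 + cos(w)^2 - 3*cos(w) + 5)^2 = (30*cos(w)^2 - 2*cos(w) + 3)*sin(w)/(10*cos(w)^3 - cos(w)^2 + 3*cos(w) - 5)^2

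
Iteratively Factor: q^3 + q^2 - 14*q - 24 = (q - 4)*(q^2 + 5*q + 6) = (q - 4)*(q + 3)*(q + 2)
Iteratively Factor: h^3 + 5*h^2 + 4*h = (h + 1)*(h^2 + 4*h) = (h + 1)*(h + 4)*(h)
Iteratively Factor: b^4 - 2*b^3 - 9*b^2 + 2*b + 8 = (b + 1)*(b^3 - 3*b^2 - 6*b + 8) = (b - 1)*(b + 1)*(b^2 - 2*b - 8) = (b - 1)*(b + 1)*(b + 2)*(b - 4)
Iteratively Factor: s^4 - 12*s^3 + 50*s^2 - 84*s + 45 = (s - 5)*(s^3 - 7*s^2 + 15*s - 9) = (s - 5)*(s - 3)*(s^2 - 4*s + 3) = (s - 5)*(s - 3)^2*(s - 1)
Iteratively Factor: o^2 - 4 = (o + 2)*(o - 2)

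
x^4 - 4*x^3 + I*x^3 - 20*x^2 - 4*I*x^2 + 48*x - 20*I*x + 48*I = (x - 6)*(x - 2)*(x + 4)*(x + I)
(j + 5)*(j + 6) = j^2 + 11*j + 30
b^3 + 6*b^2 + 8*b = b*(b + 2)*(b + 4)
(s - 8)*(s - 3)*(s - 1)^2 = s^4 - 13*s^3 + 47*s^2 - 59*s + 24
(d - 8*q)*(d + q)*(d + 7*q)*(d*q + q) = d^4*q + d^3*q - 57*d^2*q^3 - 56*d*q^4 - 57*d*q^3 - 56*q^4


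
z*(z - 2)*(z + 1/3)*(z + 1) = z^4 - 2*z^3/3 - 7*z^2/3 - 2*z/3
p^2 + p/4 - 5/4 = (p - 1)*(p + 5/4)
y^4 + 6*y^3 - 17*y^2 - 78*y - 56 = (y - 4)*(y + 1)*(y + 2)*(y + 7)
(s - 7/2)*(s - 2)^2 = s^3 - 15*s^2/2 + 18*s - 14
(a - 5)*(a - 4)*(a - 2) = a^3 - 11*a^2 + 38*a - 40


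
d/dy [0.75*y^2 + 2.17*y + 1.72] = 1.5*y + 2.17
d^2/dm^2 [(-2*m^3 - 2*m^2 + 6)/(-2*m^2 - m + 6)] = 4*(11*m^3 - 18*m^2 + 90*m - 3)/(8*m^6 + 12*m^5 - 66*m^4 - 71*m^3 + 198*m^2 + 108*m - 216)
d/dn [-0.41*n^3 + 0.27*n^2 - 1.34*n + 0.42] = -1.23*n^2 + 0.54*n - 1.34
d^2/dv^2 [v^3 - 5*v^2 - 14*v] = 6*v - 10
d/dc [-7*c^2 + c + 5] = 1 - 14*c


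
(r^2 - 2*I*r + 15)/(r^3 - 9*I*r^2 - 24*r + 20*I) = (r + 3*I)/(r^2 - 4*I*r - 4)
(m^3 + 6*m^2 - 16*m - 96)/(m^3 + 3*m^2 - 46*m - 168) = (m - 4)/(m - 7)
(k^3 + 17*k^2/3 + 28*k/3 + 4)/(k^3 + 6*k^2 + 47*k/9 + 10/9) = 3*(k^2 + 5*k + 6)/(3*k^2 + 16*k + 5)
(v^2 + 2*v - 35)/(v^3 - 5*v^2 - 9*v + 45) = (v + 7)/(v^2 - 9)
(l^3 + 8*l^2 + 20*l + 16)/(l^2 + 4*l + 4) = l + 4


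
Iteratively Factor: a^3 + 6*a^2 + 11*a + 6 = (a + 2)*(a^2 + 4*a + 3) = (a + 2)*(a + 3)*(a + 1)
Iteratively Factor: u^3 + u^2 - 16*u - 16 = (u + 1)*(u^2 - 16) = (u - 4)*(u + 1)*(u + 4)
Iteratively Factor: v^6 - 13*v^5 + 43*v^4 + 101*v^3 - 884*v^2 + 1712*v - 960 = (v + 4)*(v^5 - 17*v^4 + 111*v^3 - 343*v^2 + 488*v - 240) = (v - 1)*(v + 4)*(v^4 - 16*v^3 + 95*v^2 - 248*v + 240) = (v - 5)*(v - 1)*(v + 4)*(v^3 - 11*v^2 + 40*v - 48) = (v - 5)*(v - 3)*(v - 1)*(v + 4)*(v^2 - 8*v + 16) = (v - 5)*(v - 4)*(v - 3)*(v - 1)*(v + 4)*(v - 4)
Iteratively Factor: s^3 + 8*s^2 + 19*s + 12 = (s + 3)*(s^2 + 5*s + 4) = (s + 3)*(s + 4)*(s + 1)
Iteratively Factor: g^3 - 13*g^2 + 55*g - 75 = (g - 3)*(g^2 - 10*g + 25) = (g - 5)*(g - 3)*(g - 5)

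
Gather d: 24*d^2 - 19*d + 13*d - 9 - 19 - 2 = 24*d^2 - 6*d - 30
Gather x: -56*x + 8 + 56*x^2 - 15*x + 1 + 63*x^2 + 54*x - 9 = 119*x^2 - 17*x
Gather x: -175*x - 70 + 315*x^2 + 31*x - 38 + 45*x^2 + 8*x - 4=360*x^2 - 136*x - 112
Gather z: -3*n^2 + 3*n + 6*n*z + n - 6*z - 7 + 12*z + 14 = -3*n^2 + 4*n + z*(6*n + 6) + 7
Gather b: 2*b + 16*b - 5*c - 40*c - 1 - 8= 18*b - 45*c - 9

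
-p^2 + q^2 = (-p + q)*(p + q)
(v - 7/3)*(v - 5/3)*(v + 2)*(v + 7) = v^4 + 5*v^3 - 163*v^2/9 - 21*v + 490/9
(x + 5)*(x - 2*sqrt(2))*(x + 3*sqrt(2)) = x^3 + sqrt(2)*x^2 + 5*x^2 - 12*x + 5*sqrt(2)*x - 60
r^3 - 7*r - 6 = (r - 3)*(r + 1)*(r + 2)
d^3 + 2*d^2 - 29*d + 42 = (d - 3)*(d - 2)*(d + 7)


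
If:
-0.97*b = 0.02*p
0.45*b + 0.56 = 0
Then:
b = -1.24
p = 60.36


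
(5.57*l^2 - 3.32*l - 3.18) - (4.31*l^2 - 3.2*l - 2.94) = 1.26*l^2 - 0.12*l - 0.24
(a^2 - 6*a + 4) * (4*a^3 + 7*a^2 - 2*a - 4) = 4*a^5 - 17*a^4 - 28*a^3 + 36*a^2 + 16*a - 16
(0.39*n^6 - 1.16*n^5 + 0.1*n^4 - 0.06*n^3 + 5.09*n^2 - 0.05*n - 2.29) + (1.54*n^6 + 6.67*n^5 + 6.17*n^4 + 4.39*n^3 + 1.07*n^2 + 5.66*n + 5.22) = 1.93*n^6 + 5.51*n^5 + 6.27*n^4 + 4.33*n^3 + 6.16*n^2 + 5.61*n + 2.93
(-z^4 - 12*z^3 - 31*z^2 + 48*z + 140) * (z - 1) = -z^5 - 11*z^4 - 19*z^3 + 79*z^2 + 92*z - 140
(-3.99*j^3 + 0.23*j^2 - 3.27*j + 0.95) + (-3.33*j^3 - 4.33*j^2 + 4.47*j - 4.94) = -7.32*j^3 - 4.1*j^2 + 1.2*j - 3.99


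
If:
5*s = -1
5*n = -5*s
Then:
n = 1/5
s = -1/5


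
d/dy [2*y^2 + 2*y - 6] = 4*y + 2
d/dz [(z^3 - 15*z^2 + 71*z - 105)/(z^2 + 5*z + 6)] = (z^4 + 10*z^3 - 128*z^2 + 30*z + 951)/(z^4 + 10*z^3 + 37*z^2 + 60*z + 36)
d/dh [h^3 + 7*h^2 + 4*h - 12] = 3*h^2 + 14*h + 4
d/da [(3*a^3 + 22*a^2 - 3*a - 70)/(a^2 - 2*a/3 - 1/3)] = 3*(9*a^4 - 12*a^3 - 44*a^2 + 376*a - 137)/(9*a^4 - 12*a^3 - 2*a^2 + 4*a + 1)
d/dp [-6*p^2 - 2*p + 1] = -12*p - 2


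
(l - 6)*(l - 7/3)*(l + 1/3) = l^3 - 8*l^2 + 101*l/9 + 14/3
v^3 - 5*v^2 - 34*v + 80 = (v - 8)*(v - 2)*(v + 5)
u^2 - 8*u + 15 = (u - 5)*(u - 3)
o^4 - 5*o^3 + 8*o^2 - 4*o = o*(o - 2)^2*(o - 1)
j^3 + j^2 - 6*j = j*(j - 2)*(j + 3)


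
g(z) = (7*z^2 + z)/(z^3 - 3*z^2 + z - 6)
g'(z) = (14*z + 1)/(z^3 - 3*z^2 + z - 6) + (7*z^2 + z)*(-3*z^2 + 6*z - 1)/(z^3 - 3*z^2 + z - 6)^2 = (-z*(7*z + 1)*(3*z^2 - 6*z + 1) + (14*z + 1)*(z^3 - 3*z^2 + z - 6))/(z^3 - 3*z^2 + z - 6)^2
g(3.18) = -73.98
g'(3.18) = -952.58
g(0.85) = -0.88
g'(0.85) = -1.67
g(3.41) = 38.95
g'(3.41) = -253.49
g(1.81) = -3.06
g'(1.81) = -3.24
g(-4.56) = -0.84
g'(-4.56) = -0.08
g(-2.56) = -0.96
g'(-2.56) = 0.00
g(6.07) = 2.33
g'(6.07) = -0.79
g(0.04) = -0.01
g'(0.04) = -0.26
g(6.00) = 2.39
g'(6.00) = -0.83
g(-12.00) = -0.46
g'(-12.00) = -0.03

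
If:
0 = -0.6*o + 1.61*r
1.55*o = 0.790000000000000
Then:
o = 0.51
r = 0.19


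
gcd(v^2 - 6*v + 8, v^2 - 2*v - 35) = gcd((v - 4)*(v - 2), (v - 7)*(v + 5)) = 1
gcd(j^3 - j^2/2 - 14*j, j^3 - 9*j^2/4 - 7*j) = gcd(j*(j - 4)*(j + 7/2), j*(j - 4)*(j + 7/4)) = j^2 - 4*j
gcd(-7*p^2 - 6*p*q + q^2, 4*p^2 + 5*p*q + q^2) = p + q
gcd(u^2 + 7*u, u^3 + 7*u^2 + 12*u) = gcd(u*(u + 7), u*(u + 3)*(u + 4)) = u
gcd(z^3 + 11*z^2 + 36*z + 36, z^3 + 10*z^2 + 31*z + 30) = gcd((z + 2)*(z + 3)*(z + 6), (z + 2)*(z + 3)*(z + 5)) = z^2 + 5*z + 6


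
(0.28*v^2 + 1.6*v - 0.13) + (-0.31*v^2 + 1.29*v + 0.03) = -0.03*v^2 + 2.89*v - 0.1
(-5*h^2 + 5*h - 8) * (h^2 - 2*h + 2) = -5*h^4 + 15*h^3 - 28*h^2 + 26*h - 16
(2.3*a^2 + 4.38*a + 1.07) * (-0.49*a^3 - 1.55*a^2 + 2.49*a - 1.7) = -1.127*a^5 - 5.7112*a^4 - 1.5863*a^3 + 5.3377*a^2 - 4.7817*a - 1.819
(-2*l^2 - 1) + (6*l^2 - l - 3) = 4*l^2 - l - 4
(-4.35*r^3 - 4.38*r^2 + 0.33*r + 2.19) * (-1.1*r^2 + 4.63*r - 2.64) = 4.785*r^5 - 15.3225*r^4 - 9.1584*r^3 + 10.6821*r^2 + 9.2685*r - 5.7816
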